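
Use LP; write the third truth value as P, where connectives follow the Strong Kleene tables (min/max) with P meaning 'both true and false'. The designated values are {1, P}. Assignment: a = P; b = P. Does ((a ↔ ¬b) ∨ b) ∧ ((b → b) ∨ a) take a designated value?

Yes

¬b = ¬P = P
a ↔ ¬b = P ↔ P = P
(a ↔ ¬b) ∨ b = P ∨ P = P
b → b = P → P = P  [¬P ∨ P]
(b → b) ∨ a = P ∨ P = P
((a ↔ ¬b) ∨ b) ∧ ((b → b) ∨ a) = P ∧ P = P
P ∈ {1, P}.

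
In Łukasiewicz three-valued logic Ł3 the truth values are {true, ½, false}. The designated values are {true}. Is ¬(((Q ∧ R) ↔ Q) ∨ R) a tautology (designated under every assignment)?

No

Countermodel: Q=true, R=true gives false, which is not designated.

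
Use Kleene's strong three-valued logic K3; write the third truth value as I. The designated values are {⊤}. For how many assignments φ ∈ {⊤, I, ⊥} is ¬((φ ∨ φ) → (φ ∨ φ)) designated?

φ=⊤: ⊥ ·
φ=I: I ·
φ=⊥: ⊥ ·

0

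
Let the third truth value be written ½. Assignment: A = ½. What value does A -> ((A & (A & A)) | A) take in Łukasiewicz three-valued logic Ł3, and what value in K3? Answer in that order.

In Łukasiewicz three-valued logic Ł3: A & A = ½ & ½ = ½
A & (A & A) = ½ & ½ = ½
(A & (A & A)) | A = ½ | ½ = ½
A -> ((A & (A & A)) | A) = ½ -> ½ = true  [min(1, 1−½+½)]
In K3: A & A = ½ & ½ = ½
A & (A & A) = ½ & ½ = ½
(A & (A & A)) | A = ½ | ½ = ½
A -> ((A & (A & A)) | A) = ½ -> ½ = ½  [~½ | ½]
They differ because Łukasiewicz three-valued logic Ł3 and K3 treat ½ differently under implication.

true; ½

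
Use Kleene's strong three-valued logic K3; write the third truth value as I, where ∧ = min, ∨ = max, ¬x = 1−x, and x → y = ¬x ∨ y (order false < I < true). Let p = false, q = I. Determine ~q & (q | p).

I

~q = ~I = I
q | p = I | false = I
~q & (q | p) = I & I = I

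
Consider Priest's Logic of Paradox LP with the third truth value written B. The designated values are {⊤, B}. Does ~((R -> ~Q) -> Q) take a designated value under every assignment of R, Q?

Countermodel: R=⊤, Q=⊤ gives ⊥, which is not designated.

No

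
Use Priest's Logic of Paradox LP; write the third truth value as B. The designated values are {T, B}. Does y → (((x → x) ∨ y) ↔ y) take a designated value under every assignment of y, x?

Every assignment of y, x over {T, B, F} gives a value in {T, B}.
In particular, with y=B, x=B: y → (((x → x) ∨ y) ↔ y) = B.

Yes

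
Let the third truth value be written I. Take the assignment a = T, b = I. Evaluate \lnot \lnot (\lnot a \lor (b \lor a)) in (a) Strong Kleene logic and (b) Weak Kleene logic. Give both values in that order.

T; I

In Strong Kleene logic: \lnot a = \lnot T = F
b \lor a = I \lor T = T
\lnot a \lor (b \lor a) = F \lor T = T
\lnot (\lnot a \lor (b \lor a)) = \lnot T = F
\lnot \lnot (\lnot a \lor (b \lor a)) = \lnot F = T
In Weak Kleene logic: \lnot a = \lnot T = F
b \lor a = I \lor T = I
\lnot a \lor (b \lor a) = F \lor I = I
\lnot (\lnot a \lor (b \lor a)) = \lnot I = I
\lnot \lnot (\lnot a \lor (b \lor a)) = \lnot I = I
They differ because Strong Kleene logic and Weak Kleene logic treat I differently under the binary connectives.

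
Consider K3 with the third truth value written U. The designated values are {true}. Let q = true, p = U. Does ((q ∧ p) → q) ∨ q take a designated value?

q ∧ p = true ∧ U = U
(q ∧ p) → q = U → true = true  [¬U ∨ true]
((q ∧ p) → q) ∨ q = true ∨ true = true
true ∈ {true}.

Yes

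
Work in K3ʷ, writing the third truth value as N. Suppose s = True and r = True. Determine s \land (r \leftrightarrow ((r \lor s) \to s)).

True

r \lor s = True \lor True = True
(r \lor s) \to s = True \to True = True
r \leftrightarrow ((r \lor s) \to s) = True \leftrightarrow True = True
s \land (r \leftrightarrow ((r \lor s) \to s)) = True \land True = True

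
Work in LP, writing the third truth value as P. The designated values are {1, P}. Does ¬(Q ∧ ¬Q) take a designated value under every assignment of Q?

Yes

Every assignment of Q over {1, P, 0} gives a value in {1, P}.
In particular, with Q=P: ¬(Q ∧ ¬Q) = P.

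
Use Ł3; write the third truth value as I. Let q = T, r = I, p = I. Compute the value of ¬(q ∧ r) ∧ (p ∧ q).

q ∧ r = T ∧ I = I
¬(q ∧ r) = ¬I = I
p ∧ q = I ∧ T = I
¬(q ∧ r) ∧ (p ∧ q) = I ∧ I = I

I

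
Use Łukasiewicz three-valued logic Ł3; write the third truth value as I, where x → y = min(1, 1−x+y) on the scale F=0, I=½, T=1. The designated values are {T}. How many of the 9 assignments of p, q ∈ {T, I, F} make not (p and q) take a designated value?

5

Of the 9 assignments, 5 give a value in {T}.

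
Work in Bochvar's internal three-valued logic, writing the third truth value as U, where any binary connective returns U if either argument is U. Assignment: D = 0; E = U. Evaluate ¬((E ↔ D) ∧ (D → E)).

U

E ↔ D = U ↔ 0 = U
D → E = 0 → U = U
(E ↔ D) ∧ (D → E) = U ∧ U = U
¬((E ↔ D) ∧ (D → E)) = ¬U = U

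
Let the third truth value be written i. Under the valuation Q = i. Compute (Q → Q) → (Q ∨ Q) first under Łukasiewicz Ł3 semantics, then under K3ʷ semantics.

i; i

In Łukasiewicz Ł3: Q → Q = i → i = true
Q ∨ Q = i ∨ i = i
(Q → Q) → (Q ∨ Q) = true → i = i
In K3ʷ: Q → Q = i → i = i  [any arg is the third value ⇒ result is the third value]
Q ∨ Q = i ∨ i = i
(Q → Q) → (Q ∨ Q) = i → i = i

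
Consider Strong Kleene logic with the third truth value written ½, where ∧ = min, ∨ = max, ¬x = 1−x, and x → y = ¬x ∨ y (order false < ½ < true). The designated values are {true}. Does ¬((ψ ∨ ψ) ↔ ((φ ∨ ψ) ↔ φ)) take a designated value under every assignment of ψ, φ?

Countermodel: ψ=true, φ=true gives false, which is not designated.

No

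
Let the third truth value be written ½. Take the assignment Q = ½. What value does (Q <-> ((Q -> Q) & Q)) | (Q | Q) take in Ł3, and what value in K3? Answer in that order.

In Ł3: Q -> Q = ½ -> ½ = ⊤  [min(1, 1−½+½)]
(Q -> Q) & Q = ⊤ & ½ = ½
Q <-> ((Q -> Q) & Q) = ½ <-> ½ = ⊤
Q | Q = ½ | ½ = ½
(Q <-> ((Q -> Q) & Q)) | (Q | Q) = ⊤ | ½ = ⊤
In K3: Q -> Q = ½ -> ½ = ½  [~½ | ½]
(Q -> Q) & Q = ½ & ½ = ½
Q <-> ((Q -> Q) & Q) = ½ <-> ½ = ½
Q | Q = ½ | ½ = ½
(Q <-> ((Q -> Q) & Q)) | (Q | Q) = ½ | ½ = ½
They differ because Ł3 and K3 treat ½ differently under implication.

⊤; ½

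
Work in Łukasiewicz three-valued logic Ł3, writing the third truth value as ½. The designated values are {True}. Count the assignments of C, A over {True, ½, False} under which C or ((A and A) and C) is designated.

3

Designated under: (C=True, A=True); (C=True, A=½); (C=True, A=False).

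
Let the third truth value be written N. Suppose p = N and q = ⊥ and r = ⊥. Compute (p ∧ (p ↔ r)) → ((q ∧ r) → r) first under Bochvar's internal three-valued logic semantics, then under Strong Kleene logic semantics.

N; ⊤

In Bochvar's internal three-valued logic: p ↔ r = N ↔ ⊥ = N
p ∧ (p ↔ r) = N ∧ N = N
q ∧ r = ⊥ ∧ ⊥ = ⊥
(q ∧ r) → r = ⊥ → ⊥ = ⊤
(p ∧ (p ↔ r)) → ((q ∧ r) → r) = N → ⊤ = N
In Strong Kleene logic: p ↔ r = N ↔ ⊥ = N
p ∧ (p ↔ r) = N ∧ N = N
q ∧ r = ⊥ ∧ ⊥ = ⊥
(q ∧ r) → r = ⊥ → ⊥ = ⊤
(p ∧ (p ↔ r)) → ((q ∧ r) → r) = N → ⊤ = ⊤
They differ because Bochvar's internal three-valued logic and Strong Kleene logic treat N differently under the binary connectives.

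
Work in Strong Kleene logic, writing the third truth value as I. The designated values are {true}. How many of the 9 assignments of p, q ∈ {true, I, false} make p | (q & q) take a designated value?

Of the 9 assignments, 5 give a value in {true}.

5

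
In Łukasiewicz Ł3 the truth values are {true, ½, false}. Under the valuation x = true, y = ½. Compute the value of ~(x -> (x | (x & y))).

x & y = true & ½ = ½
x | (x & y) = true | ½ = true
x -> (x | (x & y)) = true -> true = true
~(x -> (x | (x & y))) = ~true = false

false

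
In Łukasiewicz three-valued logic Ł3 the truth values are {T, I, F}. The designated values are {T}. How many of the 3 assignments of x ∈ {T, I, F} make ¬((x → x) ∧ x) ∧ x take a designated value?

x=T: F ·
x=I: I ·
x=F: F ·

0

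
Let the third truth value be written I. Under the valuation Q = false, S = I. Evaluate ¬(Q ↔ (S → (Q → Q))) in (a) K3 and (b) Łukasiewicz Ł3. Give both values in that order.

true; true

In K3: Q → Q = false → false = true
S → (Q → Q) = I → true = true  [¬I ∨ true]
Q ↔ (S → (Q → Q)) = false ↔ true = false
¬(Q ↔ (S → (Q → Q))) = ¬false = true
In Łukasiewicz Ł3: Q → Q = false → false = true
S → (Q → Q) = I → true = true  [min(1, 1−½+1)]
Q ↔ (S → (Q → Q)) = false ↔ true = false
¬(Q ↔ (S → (Q → Q))) = ¬false = true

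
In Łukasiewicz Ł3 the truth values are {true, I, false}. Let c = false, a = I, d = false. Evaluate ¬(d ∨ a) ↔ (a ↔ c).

true

d ∨ a = false ∨ I = I
¬(d ∨ a) = ¬I = I
a ↔ c = I ↔ false = I  [1 − |½−0|]
¬(d ∨ a) ↔ (a ↔ c) = I ↔ I = true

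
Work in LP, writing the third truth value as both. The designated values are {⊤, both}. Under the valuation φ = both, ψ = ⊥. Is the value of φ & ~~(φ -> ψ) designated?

φ -> ψ = both -> ⊥ = both  [~both | ⊥]
~(φ -> ψ) = ~both = both
~~(φ -> ψ) = ~both = both
φ & ~~(φ -> ψ) = both & both = both
both ∈ {⊤, both}.

Yes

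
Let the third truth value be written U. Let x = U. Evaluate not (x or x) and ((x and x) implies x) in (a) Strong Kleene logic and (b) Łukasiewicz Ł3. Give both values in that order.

In Strong Kleene logic: x or x = U or U = U
not (x or x) = not U = U
x and x = U and U = U
(x and x) implies x = U implies U = U  [not U or U]
not (x or x) and ((x and x) implies x) = U and U = U
In Łukasiewicz Ł3: x or x = U or U = U
not (x or x) = not U = U
x and x = U and U = U
(x and x) implies x = U implies U = 1  [min(1, 1−½+½)]
not (x or x) and ((x and x) implies x) = U and 1 = U

U; U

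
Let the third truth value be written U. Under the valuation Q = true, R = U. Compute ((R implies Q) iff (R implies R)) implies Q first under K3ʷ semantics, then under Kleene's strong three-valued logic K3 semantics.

U; true

In K3ʷ: R implies Q = U implies true = U  [any arg is the third value ⇒ result is the third value]
R implies R = U implies U = U
(R implies Q) iff (R implies R) = U iff U = U
((R implies Q) iff (R implies R)) implies Q = U implies true = U
In Kleene's strong three-valued logic K3: R implies Q = U implies true = true
R implies R = U implies U = U
(R implies Q) iff (R implies R) = true iff U = U
((R implies Q) iff (R implies R)) implies Q = U implies true = true
They differ because K3ʷ and Kleene's strong three-valued logic K3 treat U differently under the binary connectives.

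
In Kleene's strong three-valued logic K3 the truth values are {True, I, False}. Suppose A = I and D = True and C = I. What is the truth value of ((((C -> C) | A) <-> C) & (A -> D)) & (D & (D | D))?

C -> C = I -> I = I  [~I | I]
(C -> C) | A = I | I = I
((C -> C) | A) <-> C = I <-> I = I
A -> D = I -> True = True
(((C -> C) | A) <-> C) & (A -> D) = I & True = I
D | D = True | True = True
D & (D | D) = True & True = True
((((C -> C) | A) <-> C) & (A -> D)) & (D & (D | D)) = I & True = I

I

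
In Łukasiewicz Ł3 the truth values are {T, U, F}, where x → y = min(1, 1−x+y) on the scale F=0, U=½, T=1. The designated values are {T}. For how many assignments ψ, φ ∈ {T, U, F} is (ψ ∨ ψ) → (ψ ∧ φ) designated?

Of the 9 assignments, 6 give a value in {T}.

6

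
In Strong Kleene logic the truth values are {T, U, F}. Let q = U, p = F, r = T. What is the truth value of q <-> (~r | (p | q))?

~r = ~T = F
p | q = F | U = U
~r | (p | q) = F | U = U
q <-> (~r | (p | q)) = U <-> U = U

U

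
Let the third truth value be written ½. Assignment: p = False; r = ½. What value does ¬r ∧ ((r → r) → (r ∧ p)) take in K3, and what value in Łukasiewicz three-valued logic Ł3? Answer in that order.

½; False

In K3: ¬r = ¬½ = ½
r → r = ½ → ½ = ½  [¬½ ∨ ½]
r ∧ p = ½ ∧ False = False
(r → r) → (r ∧ p) = ½ → False = ½
¬r ∧ ((r → r) → (r ∧ p)) = ½ ∧ ½ = ½
In Łukasiewicz three-valued logic Ł3: ¬r = ¬½ = ½
r → r = ½ → ½ = True
r ∧ p = ½ ∧ False = False
(r → r) → (r ∧ p) = True → False = False
¬r ∧ ((r → r) → (r ∧ p)) = ½ ∧ False = False
They differ because K3 and Łukasiewicz three-valued logic Ł3 treat ½ differently under implication.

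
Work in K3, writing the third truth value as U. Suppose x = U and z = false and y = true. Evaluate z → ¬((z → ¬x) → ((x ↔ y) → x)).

¬x = ¬U = U
z → ¬x = false → U = true  [¬false ∨ U]
x ↔ y = U ↔ true = U
(x ↔ y) → x = U → U = U
(z → ¬x) → ((x ↔ y) → x) = true → U = U
¬((z → ¬x) → ((x ↔ y) → x)) = ¬U = U
z → ¬((z → ¬x) → ((x ↔ y) → x)) = false → U = true

true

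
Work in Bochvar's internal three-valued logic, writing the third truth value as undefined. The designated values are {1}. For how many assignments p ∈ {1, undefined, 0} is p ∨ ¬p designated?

p=1: 1 ✓
p=undefined: undefined ·
p=0: 1 ✓

2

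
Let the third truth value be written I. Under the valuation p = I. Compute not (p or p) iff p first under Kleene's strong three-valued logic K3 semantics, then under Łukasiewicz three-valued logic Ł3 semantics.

I; 1

In Kleene's strong three-valued logic K3: p or p = I or I = I
not (p or p) = not I = I
not (p or p) iff p = I iff I = I
In Łukasiewicz three-valued logic Ł3: p or p = I or I = I
not (p or p) = not I = I
not (p or p) iff p = I iff I = 1  [1 − |½−½|]
They differ because Kleene's strong three-valued logic K3 and Łukasiewicz three-valued logic Ł3 treat I differently under implication.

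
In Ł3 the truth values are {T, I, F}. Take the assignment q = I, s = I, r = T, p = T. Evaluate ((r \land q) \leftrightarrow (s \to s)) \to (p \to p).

r \land q = T \land I = I
s \to s = I \to I = T  [min(1, 1−½+½)]
(r \land q) \leftrightarrow (s \to s) = I \leftrightarrow T = I
p \to p = T \to T = T
((r \land q) \leftrightarrow (s \to s)) \to (p \to p) = I \to T = T

T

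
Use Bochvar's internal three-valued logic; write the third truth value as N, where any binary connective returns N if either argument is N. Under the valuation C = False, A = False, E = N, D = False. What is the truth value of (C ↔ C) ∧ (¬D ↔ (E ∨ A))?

N

C ↔ C = False ↔ False = True
¬D = ¬False = True
E ∨ A = N ∨ False = N
¬D ↔ (E ∨ A) = True ↔ N = N
(C ↔ C) ∧ (¬D ↔ (E ∨ A)) = True ∧ N = N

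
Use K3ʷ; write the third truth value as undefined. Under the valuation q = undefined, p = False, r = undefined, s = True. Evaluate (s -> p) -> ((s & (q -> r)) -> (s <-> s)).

s -> p = True -> False = False
q -> r = undefined -> undefined = undefined
s & (q -> r) = True & undefined = undefined
s <-> s = True <-> True = True
(s & (q -> r)) -> (s <-> s) = undefined -> True = undefined
(s -> p) -> ((s & (q -> r)) -> (s <-> s)) = False -> undefined = undefined

undefined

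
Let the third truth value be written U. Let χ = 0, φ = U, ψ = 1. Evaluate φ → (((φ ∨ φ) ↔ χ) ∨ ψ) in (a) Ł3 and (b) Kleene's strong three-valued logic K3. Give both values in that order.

1; 1

In Ł3: φ ∨ φ = U ∨ U = U
(φ ∨ φ) ↔ χ = U ↔ 0 = U  [1 − |½−0|]
((φ ∨ φ) ↔ χ) ∨ ψ = U ∨ 1 = 1
φ → (((φ ∨ φ) ↔ χ) ∨ ψ) = U → 1 = 1
In Kleene's strong three-valued logic K3: φ ∨ φ = U ∨ U = U
(φ ∨ φ) ↔ χ = U ↔ 0 = U
((φ ∨ φ) ↔ χ) ∨ ψ = U ∨ 1 = 1
φ → (((φ ∨ φ) ↔ χ) ∨ ψ) = U → 1 = 1  [¬U ∨ 1]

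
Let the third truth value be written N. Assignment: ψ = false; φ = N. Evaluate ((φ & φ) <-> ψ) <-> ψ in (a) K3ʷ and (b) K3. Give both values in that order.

In K3ʷ: φ & φ = N & N = N
(φ & φ) <-> ψ = N <-> false = N
((φ & φ) <-> ψ) <-> ψ = N <-> false = N
In K3: φ & φ = N & N = N
(φ & φ) <-> ψ = N <-> false = N
((φ & φ) <-> ψ) <-> ψ = N <-> false = N

N; N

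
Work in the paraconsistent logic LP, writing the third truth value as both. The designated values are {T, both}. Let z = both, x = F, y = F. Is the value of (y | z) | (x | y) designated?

y | z = F | both = both
x | y = F | F = F
(y | z) | (x | y) = both | F = both
both ∈ {T, both}.

Yes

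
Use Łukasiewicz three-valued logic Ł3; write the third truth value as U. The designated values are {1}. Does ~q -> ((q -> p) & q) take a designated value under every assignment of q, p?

Countermodel: q=0, p=1 gives 0, which is not designated.

No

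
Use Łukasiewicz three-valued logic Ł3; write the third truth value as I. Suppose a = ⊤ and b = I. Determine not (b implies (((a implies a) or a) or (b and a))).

⊥

a implies a = ⊤ implies ⊤ = ⊤
(a implies a) or a = ⊤ or ⊤ = ⊤
b and a = I and ⊤ = I
((a implies a) or a) or (b and a) = ⊤ or I = ⊤
b implies (((a implies a) or a) or (b and a)) = I implies ⊤ = ⊤
not (b implies (((a implies a) or a) or (b and a))) = not ⊤ = ⊥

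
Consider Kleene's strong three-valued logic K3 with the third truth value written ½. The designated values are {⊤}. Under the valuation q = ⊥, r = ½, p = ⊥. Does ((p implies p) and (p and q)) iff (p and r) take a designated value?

p implies p = ⊥ implies ⊥ = ⊤
p and q = ⊥ and ⊥ = ⊥
(p implies p) and (p and q) = ⊤ and ⊥ = ⊥
p and r = ⊥ and ½ = ⊥
((p implies p) and (p and q)) iff (p and r) = ⊥ iff ⊥ = ⊤
⊤ ∈ {⊤}.

Yes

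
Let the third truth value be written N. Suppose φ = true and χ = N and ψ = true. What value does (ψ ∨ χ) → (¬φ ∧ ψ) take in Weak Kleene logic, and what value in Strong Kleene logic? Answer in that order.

N; false

In Weak Kleene logic: ψ ∨ χ = true ∨ N = N
¬φ = ¬true = false
¬φ ∧ ψ = false ∧ true = false
(ψ ∨ χ) → (¬φ ∧ ψ) = N → false = N  [any arg is the third value ⇒ result is the third value]
In Strong Kleene logic: ψ ∨ χ = true ∨ N = true
¬φ = ¬true = false
¬φ ∧ ψ = false ∧ true = false
(ψ ∨ χ) → (¬φ ∧ ψ) = true → false = false
They differ because Weak Kleene logic and Strong Kleene logic treat N differently under the binary connectives.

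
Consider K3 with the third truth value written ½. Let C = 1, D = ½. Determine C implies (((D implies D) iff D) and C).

D implies D = ½ implies ½ = ½
(D implies D) iff D = ½ iff ½ = ½
((D implies D) iff D) and C = ½ and 1 = ½
C implies (((D implies D) iff D) and C) = 1 implies ½ = ½

½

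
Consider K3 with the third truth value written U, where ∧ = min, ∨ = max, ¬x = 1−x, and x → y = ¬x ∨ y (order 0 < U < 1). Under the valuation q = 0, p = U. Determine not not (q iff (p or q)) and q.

p or q = U or 0 = U
q iff (p or q) = 0 iff U = U
not (q iff (p or q)) = not U = U
not not (q iff (p or q)) = not U = U
not not (q iff (p or q)) and q = U and 0 = 0

0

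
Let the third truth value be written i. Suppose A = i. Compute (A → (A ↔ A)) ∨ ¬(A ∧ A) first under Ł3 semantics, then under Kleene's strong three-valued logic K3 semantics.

In Ł3: A ↔ A = i ↔ i = T  [1 − |½−½|]
A → (A ↔ A) = i → T = T
A ∧ A = i ∧ i = i
¬(A ∧ A) = ¬i = i
(A → (A ↔ A)) ∨ ¬(A ∧ A) = T ∨ i = T
In Kleene's strong three-valued logic K3: A ↔ A = i ↔ i = i
A → (A ↔ A) = i → i = i  [¬i ∨ i]
A ∧ A = i ∧ i = i
¬(A ∧ A) = ¬i = i
(A → (A ↔ A)) ∨ ¬(A ∧ A) = i ∨ i = i
They differ because Ł3 and Kleene's strong three-valued logic K3 treat i differently under implication.

T; i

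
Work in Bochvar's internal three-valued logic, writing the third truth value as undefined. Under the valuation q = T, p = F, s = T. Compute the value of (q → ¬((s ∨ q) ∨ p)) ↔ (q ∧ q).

s ∨ q = T ∨ T = T
(s ∨ q) ∨ p = T ∨ F = T
¬((s ∨ q) ∨ p) = ¬T = F
q → ¬((s ∨ q) ∨ p) = T → F = F
q ∧ q = T ∧ T = T
(q → ¬((s ∨ q) ∨ p)) ↔ (q ∧ q) = F ↔ T = F

F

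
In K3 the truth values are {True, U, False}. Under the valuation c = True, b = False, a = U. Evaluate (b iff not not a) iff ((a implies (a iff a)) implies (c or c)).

U

not a = not U = U
not not a = not U = U
b iff not not a = False iff U = U
a iff a = U iff U = U
a implies (a iff a) = U implies U = U  [not U or U]
c or c = True or True = True
(a implies (a iff a)) implies (c or c) = U implies True = True
(b iff not not a) iff ((a implies (a iff a)) implies (c or c)) = U iff True = U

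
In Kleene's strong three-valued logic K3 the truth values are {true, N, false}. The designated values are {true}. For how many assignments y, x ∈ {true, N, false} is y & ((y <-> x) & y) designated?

1

Designated under: (y=true, x=true).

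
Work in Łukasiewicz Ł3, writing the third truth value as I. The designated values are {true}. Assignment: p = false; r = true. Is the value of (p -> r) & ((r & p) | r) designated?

Yes

p -> r = false -> true = true
r & p = true & false = false
(r & p) | r = false | true = true
(p -> r) & ((r & p) | r) = true & true = true
true ∈ {true}.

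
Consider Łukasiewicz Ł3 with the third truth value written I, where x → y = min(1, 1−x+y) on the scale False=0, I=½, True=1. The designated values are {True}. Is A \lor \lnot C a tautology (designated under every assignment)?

No

Countermodel: A=I, C=True gives I, which is not designated.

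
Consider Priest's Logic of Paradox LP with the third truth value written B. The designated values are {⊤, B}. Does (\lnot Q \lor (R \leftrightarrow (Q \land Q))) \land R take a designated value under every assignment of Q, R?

Countermodel: Q=⊤, R=⊥ gives ⊥, which is not designated.

No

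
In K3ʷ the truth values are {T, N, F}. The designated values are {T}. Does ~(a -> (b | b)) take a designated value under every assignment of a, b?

Countermodel: a=T, b=T gives F, which is not designated.

No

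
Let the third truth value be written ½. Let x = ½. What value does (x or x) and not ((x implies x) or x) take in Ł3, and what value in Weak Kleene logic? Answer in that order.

In Ł3: x or x = ½ or ½ = ½
x implies x = ½ implies ½ = T  [min(1, 1−½+½)]
(x implies x) or x = T or ½ = T
not ((x implies x) or x) = not T = F
(x or x) and not ((x implies x) or x) = ½ and F = F
In Weak Kleene logic: x or x = ½ or ½ = ½
x implies x = ½ implies ½ = ½  [any arg is the third value ⇒ result is the third value]
(x implies x) or x = ½ or ½ = ½
not ((x implies x) or x) = not ½ = ½
(x or x) and not ((x implies x) or x) = ½ and ½ = ½
They differ because Ł3 and Weak Kleene logic treat ½ differently under the binary connectives.

F; ½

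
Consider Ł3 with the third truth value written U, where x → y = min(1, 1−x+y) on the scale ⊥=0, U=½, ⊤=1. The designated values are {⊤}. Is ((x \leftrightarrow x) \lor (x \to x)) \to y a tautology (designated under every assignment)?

Countermodel: x=⊤, y=U gives U, which is not designated.

No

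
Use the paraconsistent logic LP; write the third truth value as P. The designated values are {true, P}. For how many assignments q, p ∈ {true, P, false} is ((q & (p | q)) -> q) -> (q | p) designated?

Of the 9 assignments, 8 give a value in {true, P}.

8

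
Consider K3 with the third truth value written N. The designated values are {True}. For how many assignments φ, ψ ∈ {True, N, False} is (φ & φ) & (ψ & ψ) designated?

1

Designated under: (φ=True, ψ=True).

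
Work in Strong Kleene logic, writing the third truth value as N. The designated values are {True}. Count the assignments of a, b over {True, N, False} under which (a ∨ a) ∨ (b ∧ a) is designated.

Designated under: (a=True, b=True); (a=True, b=N); (a=True, b=False).

3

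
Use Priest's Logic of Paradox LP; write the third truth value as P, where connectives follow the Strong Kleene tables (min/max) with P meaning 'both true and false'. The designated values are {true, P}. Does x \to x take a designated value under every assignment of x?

Yes

Every assignment of x over {true, P, false} gives a value in {true, P}.
In particular, with x=P: x \to x = P.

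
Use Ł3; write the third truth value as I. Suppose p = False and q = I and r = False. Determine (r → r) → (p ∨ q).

r → r = False → False = True
p ∨ q = False ∨ I = I
(r → r) → (p ∨ q) = True → I = I  [min(1, 1−1+½)]

I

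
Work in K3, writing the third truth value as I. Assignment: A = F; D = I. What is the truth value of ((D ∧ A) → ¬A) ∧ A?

F

D ∧ A = I ∧ F = F
¬A = ¬F = T
(D ∧ A) → ¬A = F → T = T
((D ∧ A) → ¬A) ∧ A = T ∧ F = F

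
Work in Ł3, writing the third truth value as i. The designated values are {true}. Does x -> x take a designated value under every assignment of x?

Yes

Every assignment of x over {true, i, false} gives a value in {true}.
In particular, with x=i: x -> x = true.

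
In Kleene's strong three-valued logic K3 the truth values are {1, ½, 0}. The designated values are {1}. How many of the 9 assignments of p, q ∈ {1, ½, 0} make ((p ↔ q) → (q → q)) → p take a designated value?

Designated under: (p=1, q=1); (p=1, q=½); (p=1, q=0).

3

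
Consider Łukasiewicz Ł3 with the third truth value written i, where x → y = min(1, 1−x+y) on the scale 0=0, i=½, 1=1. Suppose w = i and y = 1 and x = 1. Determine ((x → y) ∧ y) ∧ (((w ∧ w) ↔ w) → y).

x → y = 1 → 1 = 1
(x → y) ∧ y = 1 ∧ 1 = 1
w ∧ w = i ∧ i = i
(w ∧ w) ↔ w = i ↔ i = 1  [1 − |½−½|]
((w ∧ w) ↔ w) → y = 1 → 1 = 1
((x → y) ∧ y) ∧ (((w ∧ w) ↔ w) → y) = 1 ∧ 1 = 1

1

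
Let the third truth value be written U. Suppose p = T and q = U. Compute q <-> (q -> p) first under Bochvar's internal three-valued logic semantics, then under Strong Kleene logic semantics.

U; U

In Bochvar's internal three-valued logic: q -> p = U -> T = U
q <-> (q -> p) = U <-> U = U
In Strong Kleene logic: q -> p = U -> T = T  [~U | T]
q <-> (q -> p) = U <-> T = U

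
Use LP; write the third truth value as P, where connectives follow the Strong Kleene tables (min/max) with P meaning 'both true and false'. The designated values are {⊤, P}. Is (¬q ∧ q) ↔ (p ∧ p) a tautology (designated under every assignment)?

No

Countermodel: q=⊤, p=⊤ gives ⊥, which is not designated.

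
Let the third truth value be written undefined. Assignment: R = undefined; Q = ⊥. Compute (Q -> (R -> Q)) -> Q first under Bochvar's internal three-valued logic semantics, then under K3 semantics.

In Bochvar's internal three-valued logic: R -> Q = undefined -> ⊥ = undefined
Q -> (R -> Q) = ⊥ -> undefined = undefined
(Q -> (R -> Q)) -> Q = undefined -> ⊥ = undefined
In K3: R -> Q = undefined -> ⊥ = undefined
Q -> (R -> Q) = ⊥ -> undefined = ⊤
(Q -> (R -> Q)) -> Q = ⊤ -> ⊥ = ⊥
They differ because Bochvar's internal three-valued logic and K3 treat undefined differently under the binary connectives.

undefined; ⊥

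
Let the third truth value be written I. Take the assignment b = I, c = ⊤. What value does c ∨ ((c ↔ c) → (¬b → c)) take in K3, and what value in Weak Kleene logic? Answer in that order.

⊤; I

In K3: c ↔ c = ⊤ ↔ ⊤ = ⊤
¬b = ¬I = I
¬b → c = I → ⊤ = ⊤  [¬I ∨ ⊤]
(c ↔ c) → (¬b → c) = ⊤ → ⊤ = ⊤
c ∨ ((c ↔ c) → (¬b → c)) = ⊤ ∨ ⊤ = ⊤
In Weak Kleene logic: c ↔ c = ⊤ ↔ ⊤ = ⊤
¬b = ¬I = I
¬b → c = I → ⊤ = I  [any arg is the third value ⇒ result is the third value]
(c ↔ c) → (¬b → c) = ⊤ → I = I
c ∨ ((c ↔ c) → (¬b → c)) = ⊤ ∨ I = I
They differ because K3 and Weak Kleene logic treat I differently under the binary connectives.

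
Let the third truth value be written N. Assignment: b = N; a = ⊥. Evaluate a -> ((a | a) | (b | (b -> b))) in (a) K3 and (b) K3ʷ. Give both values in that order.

In K3: a | a = ⊥ | ⊥ = ⊥
b -> b = N -> N = N  [~N | N]
b | (b -> b) = N | N = N
(a | a) | (b | (b -> b)) = ⊥ | N = N
a -> ((a | a) | (b | (b -> b))) = ⊥ -> N = ⊤
In K3ʷ: a | a = ⊥ | ⊥ = ⊥
b -> b = N -> N = N  [any arg is the third value ⇒ result is the third value]
b | (b -> b) = N | N = N
(a | a) | (b | (b -> b)) = ⊥ | N = N
a -> ((a | a) | (b | (b -> b))) = ⊥ -> N = N
They differ because K3 and K3ʷ treat N differently under the binary connectives.

⊤; N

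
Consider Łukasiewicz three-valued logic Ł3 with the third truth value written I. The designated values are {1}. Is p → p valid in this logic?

Every assignment of p over {1, I, 0} gives a value in {1}.
In particular, with p=I: p → p = 1.

Yes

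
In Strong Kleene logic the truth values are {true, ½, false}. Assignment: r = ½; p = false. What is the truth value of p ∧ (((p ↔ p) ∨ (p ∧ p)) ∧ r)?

p ↔ p = false ↔ false = true
p ∧ p = false ∧ false = false
(p ↔ p) ∨ (p ∧ p) = true ∨ false = true
((p ↔ p) ∨ (p ∧ p)) ∧ r = true ∧ ½ = ½
p ∧ (((p ↔ p) ∨ (p ∧ p)) ∧ r) = false ∧ ½ = false

false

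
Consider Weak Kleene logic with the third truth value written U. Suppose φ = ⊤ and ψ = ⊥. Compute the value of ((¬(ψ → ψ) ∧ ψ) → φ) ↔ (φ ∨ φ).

ψ → ψ = ⊥ → ⊥ = ⊤
¬(ψ → ψ) = ¬⊤ = ⊥
¬(ψ → ψ) ∧ ψ = ⊥ ∧ ⊥ = ⊥
(¬(ψ → ψ) ∧ ψ) → φ = ⊥ → ⊤ = ⊤
φ ∨ φ = ⊤ ∨ ⊤ = ⊤
((¬(ψ → ψ) ∧ ψ) → φ) ↔ (φ ∨ φ) = ⊤ ↔ ⊤ = ⊤

⊤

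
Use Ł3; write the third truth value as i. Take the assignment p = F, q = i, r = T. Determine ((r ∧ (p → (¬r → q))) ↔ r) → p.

F

¬r = ¬T = F
¬r → q = F → i = T
p → (¬r → q) = F → T = T
r ∧ (p → (¬r → q)) = T ∧ T = T
(r ∧ (p → (¬r → q))) ↔ r = T ↔ T = T
((r ∧ (p → (¬r → q))) ↔ r) → p = T → F = F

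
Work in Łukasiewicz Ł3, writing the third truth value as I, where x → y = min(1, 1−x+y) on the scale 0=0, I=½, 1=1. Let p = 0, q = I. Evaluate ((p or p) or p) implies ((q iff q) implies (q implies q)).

1

p or p = 0 or 0 = 0
(p or p) or p = 0 or 0 = 0
q iff q = I iff I = 1
q implies q = I implies I = 1
(q iff q) implies (q implies q) = 1 implies 1 = 1
((p or p) or p) implies ((q iff q) implies (q implies q)) = 0 implies 1 = 1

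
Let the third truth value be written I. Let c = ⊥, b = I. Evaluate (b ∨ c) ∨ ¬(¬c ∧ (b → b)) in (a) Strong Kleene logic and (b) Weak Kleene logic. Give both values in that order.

I; I

In Strong Kleene logic: b ∨ c = I ∨ ⊥ = I
¬c = ¬⊥ = ⊤
b → b = I → I = I  [¬I ∨ I]
¬c ∧ (b → b) = ⊤ ∧ I = I
¬(¬c ∧ (b → b)) = ¬I = I
(b ∨ c) ∨ ¬(¬c ∧ (b → b)) = I ∨ I = I
In Weak Kleene logic: b ∨ c = I ∨ ⊥ = I
¬c = ¬⊥ = ⊤
b → b = I → I = I  [any arg is the third value ⇒ result is the third value]
¬c ∧ (b → b) = ⊤ ∧ I = I
¬(¬c ∧ (b → b)) = ¬I = I
(b ∨ c) ∨ ¬(¬c ∧ (b → b)) = I ∨ I = I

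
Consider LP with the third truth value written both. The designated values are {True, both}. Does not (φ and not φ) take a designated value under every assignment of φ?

Every assignment of φ over {True, both, False} gives a value in {True, both}.
In particular, with φ=both: not (φ and not φ) = both.

Yes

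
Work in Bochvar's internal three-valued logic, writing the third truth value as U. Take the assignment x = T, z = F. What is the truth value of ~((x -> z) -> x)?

x -> z = T -> F = F
(x -> z) -> x = F -> T = T
~((x -> z) -> x) = ~T = F

F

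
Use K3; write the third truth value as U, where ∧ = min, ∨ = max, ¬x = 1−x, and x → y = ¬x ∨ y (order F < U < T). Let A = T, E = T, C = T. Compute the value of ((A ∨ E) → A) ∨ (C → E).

A ∨ E = T ∨ T = T
(A ∨ E) → A = T → T = T
C → E = T → T = T
((A ∨ E) → A) ∨ (C → E) = T ∨ T = T

T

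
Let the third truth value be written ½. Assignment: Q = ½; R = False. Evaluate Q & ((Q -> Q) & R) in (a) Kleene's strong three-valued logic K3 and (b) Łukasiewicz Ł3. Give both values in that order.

False; False

In Kleene's strong three-valued logic K3: Q -> Q = ½ -> ½ = ½  [~½ | ½]
(Q -> Q) & R = ½ & False = False
Q & ((Q -> Q) & R) = ½ & False = False
In Łukasiewicz Ł3: Q -> Q = ½ -> ½ = True  [min(1, 1−½+½)]
(Q -> Q) & R = True & False = False
Q & ((Q -> Q) & R) = ½ & False = False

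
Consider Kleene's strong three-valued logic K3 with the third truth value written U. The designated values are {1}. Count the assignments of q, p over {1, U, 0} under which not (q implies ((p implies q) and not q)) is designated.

3

Designated under: (q=1, p=1); (q=1, p=U); (q=1, p=0).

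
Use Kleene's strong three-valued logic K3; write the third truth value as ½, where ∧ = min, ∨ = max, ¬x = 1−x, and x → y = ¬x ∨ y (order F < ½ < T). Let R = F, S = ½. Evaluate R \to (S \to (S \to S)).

S \to S = ½ \to ½ = ½  [\lnot ½ \lor ½]
S \to (S \to S) = ½ \to ½ = ½
R \to (S \to (S \to S)) = F \to ½ = T

T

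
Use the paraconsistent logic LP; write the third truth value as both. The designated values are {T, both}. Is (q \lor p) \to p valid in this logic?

No

Countermodel: q=T, p=F gives F, which is not designated.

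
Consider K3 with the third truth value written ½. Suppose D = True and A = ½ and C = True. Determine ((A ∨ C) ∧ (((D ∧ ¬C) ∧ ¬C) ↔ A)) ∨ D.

True

A ∨ C = ½ ∨ True = True
¬C = ¬True = False
D ∧ ¬C = True ∧ False = False
¬C = ¬True = False
(D ∧ ¬C) ∧ ¬C = False ∧ False = False
((D ∧ ¬C) ∧ ¬C) ↔ A = False ↔ ½ = ½
(A ∨ C) ∧ (((D ∧ ¬C) ∧ ¬C) ↔ A) = True ∧ ½ = ½
((A ∨ C) ∧ (((D ∧ ¬C) ∧ ¬C) ↔ A)) ∨ D = ½ ∨ True = True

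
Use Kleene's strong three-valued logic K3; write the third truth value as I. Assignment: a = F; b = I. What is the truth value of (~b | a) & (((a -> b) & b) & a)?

~b = ~I = I
~b | a = I | F = I
a -> b = F -> I = T  [~F | I]
(a -> b) & b = T & I = I
((a -> b) & b) & a = I & F = F
(~b | a) & (((a -> b) & b) & a) = I & F = F

F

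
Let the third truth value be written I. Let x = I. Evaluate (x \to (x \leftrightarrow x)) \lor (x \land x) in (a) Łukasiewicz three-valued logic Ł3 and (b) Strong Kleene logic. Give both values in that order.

⊤; I

In Łukasiewicz three-valued logic Ł3: x \leftrightarrow x = I \leftrightarrow I = ⊤  [1 − |½−½|]
x \to (x \leftrightarrow x) = I \to ⊤ = ⊤
x \land x = I \land I = I
(x \to (x \leftrightarrow x)) \lor (x \land x) = ⊤ \lor I = ⊤
In Strong Kleene logic: x \leftrightarrow x = I \leftrightarrow I = I
x \to (x \leftrightarrow x) = I \to I = I
x \land x = I \land I = I
(x \to (x \leftrightarrow x)) \lor (x \land x) = I \lor I = I
They differ because Łukasiewicz three-valued logic Ł3 and Strong Kleene logic treat I differently under implication.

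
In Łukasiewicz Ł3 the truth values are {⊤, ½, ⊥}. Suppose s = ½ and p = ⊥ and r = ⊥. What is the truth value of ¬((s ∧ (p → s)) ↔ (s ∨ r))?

p → s = ⊥ → ½ = ⊤  [min(1, 1−0+½)]
s ∧ (p → s) = ½ ∧ ⊤ = ½
s ∨ r = ½ ∨ ⊥ = ½
(s ∧ (p → s)) ↔ (s ∨ r) = ½ ↔ ½ = ⊤
¬((s ∧ (p → s)) ↔ (s ∨ r)) = ¬⊤ = ⊥

⊥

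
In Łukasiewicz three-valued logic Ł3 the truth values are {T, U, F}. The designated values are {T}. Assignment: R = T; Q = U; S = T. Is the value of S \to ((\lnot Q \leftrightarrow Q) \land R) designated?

\lnot Q = \lnot U = U
\lnot Q \leftrightarrow Q = U \leftrightarrow U = T  [1 − |½−½|]
(\lnot Q \leftrightarrow Q) \land R = T \land T = T
S \to ((\lnot Q \leftrightarrow Q) \land R) = T \to T = T
T ∈ {T}.

Yes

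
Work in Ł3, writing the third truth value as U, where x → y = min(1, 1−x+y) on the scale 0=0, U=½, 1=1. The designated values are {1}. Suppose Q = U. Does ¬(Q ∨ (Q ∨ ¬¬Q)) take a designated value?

¬Q = ¬U = U
¬¬Q = ¬U = U
Q ∨ ¬¬Q = U ∨ U = U
Q ∨ (Q ∨ ¬¬Q) = U ∨ U = U
¬(Q ∨ (Q ∨ ¬¬Q)) = ¬U = U
U ∉ {1}.

No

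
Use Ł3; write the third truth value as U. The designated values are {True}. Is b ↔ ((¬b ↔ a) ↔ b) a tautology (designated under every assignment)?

Countermodel: b=True, a=True gives False, which is not designated.

No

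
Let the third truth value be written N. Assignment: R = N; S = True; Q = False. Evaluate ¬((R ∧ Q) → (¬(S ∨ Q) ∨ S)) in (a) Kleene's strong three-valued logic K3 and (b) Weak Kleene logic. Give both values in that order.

In Kleene's strong three-valued logic K3: R ∧ Q = N ∧ False = False
S ∨ Q = True ∨ False = True
¬(S ∨ Q) = ¬True = False
¬(S ∨ Q) ∨ S = False ∨ True = True
(R ∧ Q) → (¬(S ∨ Q) ∨ S) = False → True = True
¬((R ∧ Q) → (¬(S ∨ Q) ∨ S)) = ¬True = False
In Weak Kleene logic: R ∧ Q = N ∧ False = N
S ∨ Q = True ∨ False = True
¬(S ∨ Q) = ¬True = False
¬(S ∨ Q) ∨ S = False ∨ True = True
(R ∧ Q) → (¬(S ∨ Q) ∨ S) = N → True = N  [any arg is the third value ⇒ result is the third value]
¬((R ∧ Q) → (¬(S ∨ Q) ∨ S)) = ¬N = N
They differ because Kleene's strong three-valued logic K3 and Weak Kleene logic treat N differently under the binary connectives.

False; N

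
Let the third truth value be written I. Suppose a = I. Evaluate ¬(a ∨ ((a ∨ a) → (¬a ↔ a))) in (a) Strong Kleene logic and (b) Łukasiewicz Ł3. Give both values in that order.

I; F

In Strong Kleene logic: a ∨ a = I ∨ I = I
¬a = ¬I = I
¬a ↔ a = I ↔ I = I
(a ∨ a) → (¬a ↔ a) = I → I = I
a ∨ ((a ∨ a) → (¬a ↔ a)) = I ∨ I = I
¬(a ∨ ((a ∨ a) → (¬a ↔ a))) = ¬I = I
In Łukasiewicz Ł3: a ∨ a = I ∨ I = I
¬a = ¬I = I
¬a ↔ a = I ↔ I = T
(a ∨ a) → (¬a ↔ a) = I → T = T
a ∨ ((a ∨ a) → (¬a ↔ a)) = I ∨ T = T
¬(a ∨ ((a ∨ a) → (¬a ↔ a))) = ¬T = F
They differ because Strong Kleene logic and Łukasiewicz Ł3 treat I differently under implication.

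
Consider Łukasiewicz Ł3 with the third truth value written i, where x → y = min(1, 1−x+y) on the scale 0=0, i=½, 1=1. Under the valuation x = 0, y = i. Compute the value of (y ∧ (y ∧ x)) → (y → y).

1

y ∧ x = i ∧ 0 = 0
y ∧ (y ∧ x) = i ∧ 0 = 0
y → y = i → i = 1  [min(1, 1−½+½)]
(y ∧ (y ∧ x)) → (y → y) = 0 → 1 = 1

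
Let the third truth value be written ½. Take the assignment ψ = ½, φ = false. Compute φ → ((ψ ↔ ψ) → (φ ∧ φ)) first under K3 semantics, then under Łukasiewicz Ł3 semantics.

true; true

In K3: ψ ↔ ψ = ½ ↔ ½ = ½
φ ∧ φ = false ∧ false = false
(ψ ↔ ψ) → (φ ∧ φ) = ½ → false = ½
φ → ((ψ ↔ ψ) → (φ ∧ φ)) = false → ½ = true
In Łukasiewicz Ł3: ψ ↔ ψ = ½ ↔ ½ = true
φ ∧ φ = false ∧ false = false
(ψ ↔ ψ) → (φ ∧ φ) = true → false = false
φ → ((ψ ↔ ψ) → (φ ∧ φ)) = false → false = true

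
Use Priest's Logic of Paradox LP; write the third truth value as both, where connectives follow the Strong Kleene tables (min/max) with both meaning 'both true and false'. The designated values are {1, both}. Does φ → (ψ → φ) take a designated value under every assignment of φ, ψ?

Yes

Every assignment of φ, ψ over {1, both, 0} gives a value in {1, both}.
In particular, with φ=both, ψ=both: φ → (ψ → φ) = both.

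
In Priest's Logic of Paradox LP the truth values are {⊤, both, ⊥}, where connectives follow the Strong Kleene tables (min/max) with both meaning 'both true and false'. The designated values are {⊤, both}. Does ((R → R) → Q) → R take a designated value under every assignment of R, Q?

Countermodel: R=⊥, Q=⊤ gives ⊥, which is not designated.

No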